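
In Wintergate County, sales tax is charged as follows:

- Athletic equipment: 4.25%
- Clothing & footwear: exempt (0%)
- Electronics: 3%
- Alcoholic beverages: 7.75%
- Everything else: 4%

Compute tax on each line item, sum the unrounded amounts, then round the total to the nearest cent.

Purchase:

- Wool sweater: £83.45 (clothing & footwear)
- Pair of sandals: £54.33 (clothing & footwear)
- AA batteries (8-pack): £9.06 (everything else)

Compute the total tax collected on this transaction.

£0.36

Wool sweater £83.45: clothing & footwear → 0% → £0.00
Pair of sandals £54.33: clothing & footwear → 0% → £0.00
AA batteries (8-pack) £9.06: everything else → 4% → £0.3624
Unrounded tax sum = £0.3624 → £0.36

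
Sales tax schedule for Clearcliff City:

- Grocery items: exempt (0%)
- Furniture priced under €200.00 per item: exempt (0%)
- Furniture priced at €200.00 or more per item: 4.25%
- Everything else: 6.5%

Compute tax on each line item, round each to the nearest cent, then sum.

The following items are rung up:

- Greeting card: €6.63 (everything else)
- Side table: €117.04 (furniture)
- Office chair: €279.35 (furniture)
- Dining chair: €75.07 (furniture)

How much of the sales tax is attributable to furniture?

Side table €117.04: furniture, under €200.00 → 0% → €0.00
Office chair €279.35: furniture, €200.00 or more → 4.25% → €11.87
Dining chair €75.07: furniture, under €200.00 → 0% → €0.00
Tax on furniture = €0.00 + €11.87 + €0.00 = €11.87

€11.87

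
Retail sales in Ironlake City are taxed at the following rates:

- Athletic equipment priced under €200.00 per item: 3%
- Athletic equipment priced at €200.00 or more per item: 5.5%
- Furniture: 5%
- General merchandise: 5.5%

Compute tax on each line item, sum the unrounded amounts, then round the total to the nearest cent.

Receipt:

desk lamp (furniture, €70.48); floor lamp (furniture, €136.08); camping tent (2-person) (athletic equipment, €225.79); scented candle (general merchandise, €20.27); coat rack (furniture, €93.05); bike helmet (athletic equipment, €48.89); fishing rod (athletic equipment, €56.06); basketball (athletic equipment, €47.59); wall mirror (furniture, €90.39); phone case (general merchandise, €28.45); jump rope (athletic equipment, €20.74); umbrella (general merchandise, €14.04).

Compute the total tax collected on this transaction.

Desk lamp €70.48: furniture → 5% → €3.524
Floor lamp €136.08: furniture → 5% → €6.804
Camping tent (2-person) €225.79: athletic equipment, €200.00 or more → 5.5% → €12.41845
Scented candle €20.27: general merchandise → 5.5% → €1.11485
Coat rack €93.05: furniture → 5% → €4.6525
Bike helmet €48.89: athletic equipment, under €200.00 → 3% → €1.4667
Fishing rod €56.06: athletic equipment, under €200.00 → 3% → €1.6818
Basketball €47.59: athletic equipment, under €200.00 → 3% → €1.4277
Wall mirror €90.39: furniture → 5% → €4.5195
Phone case €28.45: general merchandise → 5.5% → €1.56475
Jump rope €20.74: athletic equipment, under €200.00 → 3% → €0.6222
Umbrella €14.04: general merchandise → 5.5% → €0.7722
Unrounded tax sum = €40.56865 → €40.57

€40.57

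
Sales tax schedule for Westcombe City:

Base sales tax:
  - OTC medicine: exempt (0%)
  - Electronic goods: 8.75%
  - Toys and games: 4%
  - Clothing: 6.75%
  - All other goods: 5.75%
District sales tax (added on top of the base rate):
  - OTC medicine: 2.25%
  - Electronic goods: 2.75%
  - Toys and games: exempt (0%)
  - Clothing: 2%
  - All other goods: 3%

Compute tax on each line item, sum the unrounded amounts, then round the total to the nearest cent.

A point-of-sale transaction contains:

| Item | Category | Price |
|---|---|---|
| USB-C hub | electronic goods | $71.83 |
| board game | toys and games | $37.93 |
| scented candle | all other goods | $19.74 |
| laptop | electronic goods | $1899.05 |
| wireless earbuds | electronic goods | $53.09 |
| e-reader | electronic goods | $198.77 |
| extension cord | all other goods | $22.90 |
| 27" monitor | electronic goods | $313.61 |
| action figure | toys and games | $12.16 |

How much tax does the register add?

$297.41

USB-C hub $71.83: electronic goods → 8.75% + 2.75% district = 11.5% → $8.26045
Board game $37.93: toys and games → 4% + 0% district = 4% → $1.5172
Scented candle $19.74: all other goods → 5.75% + 3% district = 8.75% → $1.72725
Laptop $1899.05: electronic goods → 8.75% + 2.75% district = 11.5% → $218.39075
Wireless earbuds $53.09: electronic goods → 8.75% + 2.75% district = 11.5% → $6.10535
E-reader $198.77: electronic goods → 8.75% + 2.75% district = 11.5% → $22.85855
Extension cord $22.90: all other goods → 5.75% + 3% district = 8.75% → $2.00375
27" monitor $313.61: electronic goods → 8.75% + 2.75% district = 11.5% → $36.06515
Action figure $12.16: toys and games → 4% + 0% district = 4% → $0.4864
Unrounded tax sum = $297.41485 → $297.41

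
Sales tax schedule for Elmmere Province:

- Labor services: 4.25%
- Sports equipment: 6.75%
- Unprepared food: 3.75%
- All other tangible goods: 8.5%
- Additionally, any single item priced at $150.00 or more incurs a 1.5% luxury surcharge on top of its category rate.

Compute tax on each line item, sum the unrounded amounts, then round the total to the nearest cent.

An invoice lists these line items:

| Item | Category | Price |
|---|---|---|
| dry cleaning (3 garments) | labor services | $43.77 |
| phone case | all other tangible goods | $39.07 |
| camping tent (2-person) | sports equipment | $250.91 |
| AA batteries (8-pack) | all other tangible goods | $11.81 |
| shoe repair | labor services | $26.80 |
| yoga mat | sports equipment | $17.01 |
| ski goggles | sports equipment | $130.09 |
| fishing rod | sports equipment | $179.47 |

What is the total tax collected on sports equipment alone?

$45.44

Camping tent (2-person) $250.91: sports equipment → 6.75% + 1.5% surcharge = 8.25% → $20.700075
Yoga mat $17.01: sports equipment → 6.75% → $1.148175
Ski goggles $130.09: sports equipment → 6.75% → $8.781075
Fishing rod $179.47: sports equipment → 6.75% + 1.5% surcharge = 8.25% → $14.806275
Tax on sports equipment: unrounded sum = $45.4356 → $45.44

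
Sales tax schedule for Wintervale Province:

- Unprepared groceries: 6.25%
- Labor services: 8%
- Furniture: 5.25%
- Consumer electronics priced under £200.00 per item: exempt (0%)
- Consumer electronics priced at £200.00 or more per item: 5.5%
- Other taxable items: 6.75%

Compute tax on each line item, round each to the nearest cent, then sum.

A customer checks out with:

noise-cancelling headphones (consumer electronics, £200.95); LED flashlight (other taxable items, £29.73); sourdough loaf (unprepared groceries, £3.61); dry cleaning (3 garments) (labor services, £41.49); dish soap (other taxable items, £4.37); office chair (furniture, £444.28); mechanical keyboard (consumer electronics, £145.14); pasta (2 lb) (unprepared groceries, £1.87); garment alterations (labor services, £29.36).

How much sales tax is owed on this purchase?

Noise-cancelling headphones £200.95: consumer electronics, £200.00 or more → 5.5% → £11.05
LED flashlight £29.73: other taxable items → 6.75% → £2.01
Sourdough loaf £3.61: unprepared groceries → 6.25% → £0.23
Dry cleaning (3 garments) £41.49: labor services → 8% → £3.32
Dish soap £4.37: other taxable items → 6.75% → £0.29
Office chair £444.28: furniture → 5.25% → £23.32
Mechanical keyboard £145.14: consumer electronics, under £200.00 → 0% → £0.00
Pasta (2 lb) £1.87: unprepared groceries → 6.25% → £0.12
Garment alterations £29.36: labor services → 8% → £2.35
Total tax = £11.05 + £2.01 + £0.23 + £3.32 + £0.29 + £23.32 + £0.12 + £2.35 = £42.69

£42.69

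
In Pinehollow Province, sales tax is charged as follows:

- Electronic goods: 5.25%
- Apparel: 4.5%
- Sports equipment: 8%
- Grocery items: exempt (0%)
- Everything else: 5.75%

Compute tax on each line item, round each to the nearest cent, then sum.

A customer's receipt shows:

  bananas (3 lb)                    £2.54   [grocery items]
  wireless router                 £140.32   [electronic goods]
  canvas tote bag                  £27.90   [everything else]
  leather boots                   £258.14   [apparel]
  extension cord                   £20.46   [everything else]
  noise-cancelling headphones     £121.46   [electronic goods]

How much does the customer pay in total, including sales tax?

£598.97

Bananas (3 lb) £2.54: grocery items → 0% → £0.00
Wireless router £140.32: electronic goods → 5.25% → £7.37
Canvas tote bag £27.90: everything else → 5.75% → £1.60
Leather boots £258.14: apparel → 4.5% → £11.62
Extension cord £20.46: everything else → 5.75% → £1.18
Noise-cancelling headphones £121.46: electronic goods → 5.25% → £6.38
Subtotal = £570.82; tax = £28.15; total due = £598.97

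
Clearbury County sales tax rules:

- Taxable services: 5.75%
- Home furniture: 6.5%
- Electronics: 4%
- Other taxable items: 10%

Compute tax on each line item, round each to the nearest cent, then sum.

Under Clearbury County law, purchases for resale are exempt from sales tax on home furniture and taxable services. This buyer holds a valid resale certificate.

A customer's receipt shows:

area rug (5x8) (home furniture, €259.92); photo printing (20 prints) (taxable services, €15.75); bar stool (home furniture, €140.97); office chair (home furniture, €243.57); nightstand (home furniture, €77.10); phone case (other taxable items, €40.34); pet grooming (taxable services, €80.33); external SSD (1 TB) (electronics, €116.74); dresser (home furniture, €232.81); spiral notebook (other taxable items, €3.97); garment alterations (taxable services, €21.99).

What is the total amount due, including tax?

Area rug (5x8) €259.92: home furniture, buyer-exempt → 0% → €0.00
Photo printing (20 prints) €15.75: taxable services, buyer-exempt → 0% → €0.00
Bar stool €140.97: home furniture, buyer-exempt → 0% → €0.00
Office chair €243.57: home furniture, buyer-exempt → 0% → €0.00
Nightstand €77.10: home furniture, buyer-exempt → 0% → €0.00
Phone case €40.34: other taxable items → 10% → €4.03
Pet grooming €80.33: taxable services, buyer-exempt → 0% → €0.00
External SSD (1 TB) €116.74: electronics → 4% → €4.67
Dresser €232.81: home furniture, buyer-exempt → 0% → €0.00
Spiral notebook €3.97: other taxable items → 10% → €0.40
Garment alterations €21.99: taxable services, buyer-exempt → 0% → €0.00
Subtotal = €1233.49; tax = €9.10; total due = €1242.59

€1242.59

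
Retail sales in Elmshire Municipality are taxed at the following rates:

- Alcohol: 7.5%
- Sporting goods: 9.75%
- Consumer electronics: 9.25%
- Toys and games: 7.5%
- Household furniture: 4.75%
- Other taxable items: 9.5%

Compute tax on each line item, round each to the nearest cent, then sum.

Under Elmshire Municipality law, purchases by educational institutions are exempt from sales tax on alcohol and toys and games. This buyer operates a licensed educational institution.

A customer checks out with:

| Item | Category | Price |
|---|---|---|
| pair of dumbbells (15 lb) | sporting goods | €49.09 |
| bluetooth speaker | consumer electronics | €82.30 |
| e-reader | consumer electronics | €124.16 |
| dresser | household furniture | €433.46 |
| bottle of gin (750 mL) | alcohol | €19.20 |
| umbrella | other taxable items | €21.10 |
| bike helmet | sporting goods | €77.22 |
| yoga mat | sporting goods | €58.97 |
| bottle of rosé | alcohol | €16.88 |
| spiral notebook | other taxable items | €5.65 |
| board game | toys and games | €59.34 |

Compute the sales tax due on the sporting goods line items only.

€18.07

Pair of dumbbells (15 lb) €49.09: sporting goods → 9.75% → €4.79
Bike helmet €77.22: sporting goods → 9.75% → €7.53
Yoga mat €58.97: sporting goods → 9.75% → €5.75
Tax on sporting goods = €4.79 + €7.53 + €5.75 = €18.07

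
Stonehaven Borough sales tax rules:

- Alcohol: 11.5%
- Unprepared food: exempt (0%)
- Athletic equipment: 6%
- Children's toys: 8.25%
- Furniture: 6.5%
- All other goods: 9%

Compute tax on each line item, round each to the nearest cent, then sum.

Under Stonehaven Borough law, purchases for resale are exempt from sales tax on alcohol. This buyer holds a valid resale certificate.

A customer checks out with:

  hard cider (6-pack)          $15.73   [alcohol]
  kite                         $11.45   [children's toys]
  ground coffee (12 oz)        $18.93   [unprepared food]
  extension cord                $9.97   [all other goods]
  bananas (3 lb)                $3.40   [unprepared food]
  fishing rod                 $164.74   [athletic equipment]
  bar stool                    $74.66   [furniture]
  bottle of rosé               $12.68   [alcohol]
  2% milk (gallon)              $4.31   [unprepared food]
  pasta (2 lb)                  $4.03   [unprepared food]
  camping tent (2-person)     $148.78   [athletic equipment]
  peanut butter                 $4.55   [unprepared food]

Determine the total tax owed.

Hard cider (6-pack) $15.73: alcohol, buyer-exempt → 0% → $0.00
Kite $11.45: children's toys → 8.25% → $0.94
Ground coffee (12 oz) $18.93: unprepared food → 0% → $0.00
Extension cord $9.97: all other goods → 9% → $0.90
Bananas (3 lb) $3.40: unprepared food → 0% → $0.00
Fishing rod $164.74: athletic equipment → 6% → $9.88
Bar stool $74.66: furniture → 6.5% → $4.85
Bottle of rosé $12.68: alcohol, buyer-exempt → 0% → $0.00
2% milk (gallon) $4.31: unprepared food → 0% → $0.00
Pasta (2 lb) $4.03: unprepared food → 0% → $0.00
Camping tent (2-person) $148.78: athletic equipment → 6% → $8.93
Peanut butter $4.55: unprepared food → 0% → $0.00
Total tax = $0.94 + $0.90 + $9.88 + $4.85 + $8.93 = $25.50

$25.50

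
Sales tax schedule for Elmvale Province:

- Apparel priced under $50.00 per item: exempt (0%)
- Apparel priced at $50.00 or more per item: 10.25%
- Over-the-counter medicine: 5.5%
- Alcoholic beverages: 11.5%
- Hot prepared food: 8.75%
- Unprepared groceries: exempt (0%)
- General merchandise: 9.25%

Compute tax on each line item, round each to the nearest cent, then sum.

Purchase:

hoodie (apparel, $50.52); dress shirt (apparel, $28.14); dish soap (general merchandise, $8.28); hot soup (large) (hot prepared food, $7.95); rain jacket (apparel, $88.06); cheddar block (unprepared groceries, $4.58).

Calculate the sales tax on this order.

$15.68

Hoodie $50.52: apparel, $50.00 or more → 10.25% → $5.18
Dress shirt $28.14: apparel, under $50.00 → 0% → $0.00
Dish soap $8.28: general merchandise → 9.25% → $0.77
Hot soup (large) $7.95: hot prepared food → 8.75% → $0.70
Rain jacket $88.06: apparel, $50.00 or more → 10.25% → $9.03
Cheddar block $4.58: unprepared groceries → 0% → $0.00
Total tax = $5.18 + $0.77 + $0.70 + $9.03 = $15.68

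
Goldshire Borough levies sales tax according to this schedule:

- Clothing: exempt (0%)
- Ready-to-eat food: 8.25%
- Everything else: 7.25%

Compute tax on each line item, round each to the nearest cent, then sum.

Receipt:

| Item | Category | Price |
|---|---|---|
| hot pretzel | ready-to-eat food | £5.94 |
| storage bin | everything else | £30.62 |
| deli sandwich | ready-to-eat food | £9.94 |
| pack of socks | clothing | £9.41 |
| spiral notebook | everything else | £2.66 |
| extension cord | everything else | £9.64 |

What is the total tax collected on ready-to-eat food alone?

Hot pretzel £5.94: ready-to-eat food → 8.25% → £0.49
Deli sandwich £9.94: ready-to-eat food → 8.25% → £0.82
Tax on ready-to-eat food = £0.49 + £0.82 = £1.31

£1.31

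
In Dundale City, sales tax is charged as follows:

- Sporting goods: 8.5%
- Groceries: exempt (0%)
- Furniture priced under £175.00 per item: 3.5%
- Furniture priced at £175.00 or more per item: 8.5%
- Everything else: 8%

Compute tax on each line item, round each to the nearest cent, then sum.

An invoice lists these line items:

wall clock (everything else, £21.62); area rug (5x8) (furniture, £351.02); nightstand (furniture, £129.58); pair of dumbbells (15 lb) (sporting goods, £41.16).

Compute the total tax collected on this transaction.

£39.61

Wall clock £21.62: everything else → 8% → £1.73
Area rug (5x8) £351.02: furniture, £175.00 or more → 8.5% → £29.84
Nightstand £129.58: furniture, under £175.00 → 3.5% → £4.54
Pair of dumbbells (15 lb) £41.16: sporting goods → 8.5% → £3.50
Total tax = £1.73 + £29.84 + £4.54 + £3.50 = £39.61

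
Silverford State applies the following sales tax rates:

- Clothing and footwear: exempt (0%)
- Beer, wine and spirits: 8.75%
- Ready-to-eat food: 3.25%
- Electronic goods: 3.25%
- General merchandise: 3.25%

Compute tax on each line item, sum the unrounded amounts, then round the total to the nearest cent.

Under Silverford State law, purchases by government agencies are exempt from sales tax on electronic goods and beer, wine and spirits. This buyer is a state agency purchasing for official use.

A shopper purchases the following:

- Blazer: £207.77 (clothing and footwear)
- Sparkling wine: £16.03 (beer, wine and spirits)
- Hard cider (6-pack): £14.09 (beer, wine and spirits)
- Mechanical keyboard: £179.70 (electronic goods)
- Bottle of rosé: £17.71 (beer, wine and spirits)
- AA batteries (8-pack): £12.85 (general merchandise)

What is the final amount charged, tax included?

Blazer £207.77: clothing and footwear → 0% → £0.00
Sparkling wine £16.03: beer, wine and spirits, buyer-exempt → 0% → £0.00
Hard cider (6-pack) £14.09: beer, wine and spirits, buyer-exempt → 0% → £0.00
Mechanical keyboard £179.70: electronic goods, buyer-exempt → 0% → £0.00
Bottle of rosé £17.71: beer, wine and spirits, buyer-exempt → 0% → £0.00
AA batteries (8-pack) £12.85: general merchandise → 3.25% → £0.417625
Subtotal = £448.15; unrounded tax = £0.417625 → £0.42; total due = £448.57

£448.57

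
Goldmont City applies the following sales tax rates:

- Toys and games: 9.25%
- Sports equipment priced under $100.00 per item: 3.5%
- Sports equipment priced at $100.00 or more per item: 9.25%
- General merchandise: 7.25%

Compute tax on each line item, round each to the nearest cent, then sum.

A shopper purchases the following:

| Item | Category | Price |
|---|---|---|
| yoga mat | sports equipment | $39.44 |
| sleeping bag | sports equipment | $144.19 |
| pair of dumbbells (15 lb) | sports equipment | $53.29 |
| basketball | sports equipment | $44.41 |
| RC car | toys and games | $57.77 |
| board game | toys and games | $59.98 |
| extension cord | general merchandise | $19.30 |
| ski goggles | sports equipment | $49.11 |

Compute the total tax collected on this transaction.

$32.15

Yoga mat $39.44: sports equipment, under $100.00 → 3.5% → $1.38
Sleeping bag $144.19: sports equipment, $100.00 or more → 9.25% → $13.34
Pair of dumbbells (15 lb) $53.29: sports equipment, under $100.00 → 3.5% → $1.87
Basketball $44.41: sports equipment, under $100.00 → 3.5% → $1.55
RC car $57.77: toys and games → 9.25% → $5.34
Board game $59.98: toys and games → 9.25% → $5.55
Extension cord $19.30: general merchandise → 7.25% → $1.40
Ski goggles $49.11: sports equipment, under $100.00 → 3.5% → $1.72
Total tax = $1.38 + $13.34 + $1.87 + $1.55 + $5.34 + $5.55 + $1.40 + $1.72 = $32.15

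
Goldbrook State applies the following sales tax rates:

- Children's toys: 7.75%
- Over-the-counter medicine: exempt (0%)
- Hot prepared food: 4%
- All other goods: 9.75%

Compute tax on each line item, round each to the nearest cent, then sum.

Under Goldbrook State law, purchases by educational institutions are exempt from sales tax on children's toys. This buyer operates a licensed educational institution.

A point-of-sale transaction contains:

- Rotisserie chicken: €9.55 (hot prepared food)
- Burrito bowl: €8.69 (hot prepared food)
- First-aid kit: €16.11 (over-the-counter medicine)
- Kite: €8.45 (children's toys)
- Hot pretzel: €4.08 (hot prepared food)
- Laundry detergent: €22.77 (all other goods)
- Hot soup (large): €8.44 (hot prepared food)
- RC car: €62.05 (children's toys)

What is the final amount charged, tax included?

€143.59

Rotisserie chicken €9.55: hot prepared food → 4% → €0.38
Burrito bowl €8.69: hot prepared food → 4% → €0.35
First-aid kit €16.11: over-the-counter medicine → 0% → €0.00
Kite €8.45: children's toys, buyer-exempt → 0% → €0.00
Hot pretzel €4.08: hot prepared food → 4% → €0.16
Laundry detergent €22.77: all other goods → 9.75% → €2.22
Hot soup (large) €8.44: hot prepared food → 4% → €0.34
RC car €62.05: children's toys, buyer-exempt → 0% → €0.00
Subtotal = €140.14; tax = €3.45; total due = €143.59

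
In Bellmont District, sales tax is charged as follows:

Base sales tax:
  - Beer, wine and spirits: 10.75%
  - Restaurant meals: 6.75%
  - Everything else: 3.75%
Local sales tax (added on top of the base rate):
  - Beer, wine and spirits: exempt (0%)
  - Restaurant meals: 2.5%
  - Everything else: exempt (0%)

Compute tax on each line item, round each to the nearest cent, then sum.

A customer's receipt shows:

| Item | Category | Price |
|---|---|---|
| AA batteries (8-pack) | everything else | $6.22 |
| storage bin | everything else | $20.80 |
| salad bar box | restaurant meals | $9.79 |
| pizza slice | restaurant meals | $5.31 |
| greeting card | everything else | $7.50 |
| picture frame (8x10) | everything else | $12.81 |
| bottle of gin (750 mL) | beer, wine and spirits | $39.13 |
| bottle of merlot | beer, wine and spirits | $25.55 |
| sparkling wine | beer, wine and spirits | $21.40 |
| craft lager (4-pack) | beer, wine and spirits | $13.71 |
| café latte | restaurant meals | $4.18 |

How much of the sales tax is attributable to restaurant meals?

Salad bar box $9.79: restaurant meals → 6.75% + 2.5% local = 9.25% → $0.91
Pizza slice $5.31: restaurant meals → 6.75% + 2.5% local = 9.25% → $0.49
Café latte $4.18: restaurant meals → 6.75% + 2.5% local = 9.25% → $0.39
Tax on restaurant meals = $0.91 + $0.49 + $0.39 = $1.79

$1.79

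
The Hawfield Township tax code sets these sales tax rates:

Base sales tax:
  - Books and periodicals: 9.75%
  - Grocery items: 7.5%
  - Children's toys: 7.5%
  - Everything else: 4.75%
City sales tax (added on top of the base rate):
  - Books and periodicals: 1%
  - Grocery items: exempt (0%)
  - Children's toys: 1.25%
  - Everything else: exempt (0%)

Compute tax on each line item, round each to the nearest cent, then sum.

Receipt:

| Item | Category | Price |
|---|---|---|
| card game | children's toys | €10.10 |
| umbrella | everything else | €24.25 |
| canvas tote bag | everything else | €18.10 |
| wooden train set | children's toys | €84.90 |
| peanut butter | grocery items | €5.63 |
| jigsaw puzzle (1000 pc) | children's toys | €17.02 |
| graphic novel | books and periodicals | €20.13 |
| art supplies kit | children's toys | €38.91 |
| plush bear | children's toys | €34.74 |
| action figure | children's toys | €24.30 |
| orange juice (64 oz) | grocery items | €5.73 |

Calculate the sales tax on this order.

€23.39

Card game €10.10: children's toys → 7.5% + 1.25% city = 8.75% → €0.88
Umbrella €24.25: everything else → 4.75% + 0% city = 4.75% → €1.15
Canvas tote bag €18.10: everything else → 4.75% + 0% city = 4.75% → €0.86
Wooden train set €84.90: children's toys → 7.5% + 1.25% city = 8.75% → €7.43
Peanut butter €5.63: grocery items → 7.5% + 0% city = 7.5% → €0.42
Jigsaw puzzle (1000 pc) €17.02: children's toys → 7.5% + 1.25% city = 8.75% → €1.49
Graphic novel €20.13: books and periodicals → 9.75% + 1% city = 10.75% → €2.16
Art supplies kit €38.91: children's toys → 7.5% + 1.25% city = 8.75% → €3.40
Plush bear €34.74: children's toys → 7.5% + 1.25% city = 8.75% → €3.04
Action figure €24.30: children's toys → 7.5% + 1.25% city = 8.75% → €2.13
Orange juice (64 oz) €5.73: grocery items → 7.5% + 0% city = 7.5% → €0.43
Total tax = €0.88 + €1.15 + €0.86 + €7.43 + €0.42 + €1.49 + €2.16 + €3.40 + €3.04 + €2.13 + €0.43 = €23.39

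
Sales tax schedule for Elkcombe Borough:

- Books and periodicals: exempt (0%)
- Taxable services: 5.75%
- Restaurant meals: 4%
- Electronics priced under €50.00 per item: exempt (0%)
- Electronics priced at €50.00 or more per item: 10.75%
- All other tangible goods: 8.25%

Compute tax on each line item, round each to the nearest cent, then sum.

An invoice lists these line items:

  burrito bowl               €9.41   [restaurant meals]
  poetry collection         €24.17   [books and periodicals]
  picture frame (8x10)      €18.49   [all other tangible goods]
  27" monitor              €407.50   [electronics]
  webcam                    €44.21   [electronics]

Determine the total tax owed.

Burrito bowl €9.41: restaurant meals → 4% → €0.38
Poetry collection €24.17: books and periodicals → 0% → €0.00
Picture frame (8x10) €18.49: all other tangible goods → 8.25% → €1.53
27" monitor €407.50: electronics, €50.00 or more → 10.75% → €43.81
Webcam €44.21: electronics, under €50.00 → 0% → €0.00
Total tax = €0.38 + €1.53 + €43.81 = €45.72

€45.72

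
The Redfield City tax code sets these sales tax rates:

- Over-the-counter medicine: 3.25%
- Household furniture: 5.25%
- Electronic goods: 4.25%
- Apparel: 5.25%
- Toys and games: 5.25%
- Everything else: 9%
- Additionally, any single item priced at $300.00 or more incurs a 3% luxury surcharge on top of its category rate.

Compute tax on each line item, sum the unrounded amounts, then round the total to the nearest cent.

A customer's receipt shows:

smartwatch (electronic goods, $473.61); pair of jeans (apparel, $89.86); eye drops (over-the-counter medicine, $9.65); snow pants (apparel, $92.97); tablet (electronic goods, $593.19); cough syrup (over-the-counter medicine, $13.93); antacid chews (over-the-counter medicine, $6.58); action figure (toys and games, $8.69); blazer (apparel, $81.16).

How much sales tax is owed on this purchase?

Smartwatch $473.61: electronic goods → 4.25% + 3% surcharge = 7.25% → $34.336725
Pair of jeans $89.86: apparel → 5.25% → $4.71765
Eye drops $9.65: over-the-counter medicine → 3.25% → $0.313625
Snow pants $92.97: apparel → 5.25% → $4.880925
Tablet $593.19: electronic goods → 4.25% + 3% surcharge = 7.25% → $43.006275
Cough syrup $13.93: over-the-counter medicine → 3.25% → $0.452725
Antacid chews $6.58: over-the-counter medicine → 3.25% → $0.21385
Action figure $8.69: toys and games → 5.25% → $0.456225
Blazer $81.16: apparel → 5.25% → $4.2609
Unrounded tax sum = $92.6389 → $92.64

$92.64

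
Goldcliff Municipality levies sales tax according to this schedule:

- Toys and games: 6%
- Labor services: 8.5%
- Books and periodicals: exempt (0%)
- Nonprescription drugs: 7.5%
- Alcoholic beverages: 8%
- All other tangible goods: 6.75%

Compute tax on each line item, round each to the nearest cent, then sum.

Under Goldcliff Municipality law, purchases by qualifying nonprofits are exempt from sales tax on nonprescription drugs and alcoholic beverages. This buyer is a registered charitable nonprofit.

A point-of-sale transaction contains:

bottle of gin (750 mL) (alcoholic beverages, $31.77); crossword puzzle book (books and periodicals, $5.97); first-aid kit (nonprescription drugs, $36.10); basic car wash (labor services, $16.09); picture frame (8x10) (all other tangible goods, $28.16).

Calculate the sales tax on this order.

Bottle of gin (750 mL) $31.77: alcoholic beverages, buyer-exempt → 0% → $0.00
Crossword puzzle book $5.97: books and periodicals → 0% → $0.00
First-aid kit $36.10: nonprescription drugs, buyer-exempt → 0% → $0.00
Basic car wash $16.09: labor services → 8.5% → $1.37
Picture frame (8x10) $28.16: all other tangible goods → 6.75% → $1.90
Total tax = $1.37 + $1.90 = $3.27

$3.27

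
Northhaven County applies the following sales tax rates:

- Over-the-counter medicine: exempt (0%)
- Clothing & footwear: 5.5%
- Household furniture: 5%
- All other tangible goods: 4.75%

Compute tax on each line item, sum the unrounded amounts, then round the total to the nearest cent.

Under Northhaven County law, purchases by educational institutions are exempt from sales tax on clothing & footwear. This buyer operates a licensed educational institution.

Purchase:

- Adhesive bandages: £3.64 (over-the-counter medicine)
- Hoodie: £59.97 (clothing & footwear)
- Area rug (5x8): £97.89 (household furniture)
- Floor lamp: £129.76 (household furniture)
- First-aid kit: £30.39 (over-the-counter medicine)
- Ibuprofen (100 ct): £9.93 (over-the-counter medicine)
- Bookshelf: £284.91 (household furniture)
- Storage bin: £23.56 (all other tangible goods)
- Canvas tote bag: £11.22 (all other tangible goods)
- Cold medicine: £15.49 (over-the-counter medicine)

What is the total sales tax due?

£27.28

Adhesive bandages £3.64: over-the-counter medicine → 0% → £0.00
Hoodie £59.97: clothing & footwear, buyer-exempt → 0% → £0.00
Area rug (5x8) £97.89: household furniture → 5% → £4.8945
Floor lamp £129.76: household furniture → 5% → £6.488
First-aid kit £30.39: over-the-counter medicine → 0% → £0.00
Ibuprofen (100 ct) £9.93: over-the-counter medicine → 0% → £0.00
Bookshelf £284.91: household furniture → 5% → £14.2455
Storage bin £23.56: all other tangible goods → 4.75% → £1.1191
Canvas tote bag £11.22: all other tangible goods → 4.75% → £0.53295
Cold medicine £15.49: over-the-counter medicine → 0% → £0.00
Unrounded tax sum = £27.28005 → £27.28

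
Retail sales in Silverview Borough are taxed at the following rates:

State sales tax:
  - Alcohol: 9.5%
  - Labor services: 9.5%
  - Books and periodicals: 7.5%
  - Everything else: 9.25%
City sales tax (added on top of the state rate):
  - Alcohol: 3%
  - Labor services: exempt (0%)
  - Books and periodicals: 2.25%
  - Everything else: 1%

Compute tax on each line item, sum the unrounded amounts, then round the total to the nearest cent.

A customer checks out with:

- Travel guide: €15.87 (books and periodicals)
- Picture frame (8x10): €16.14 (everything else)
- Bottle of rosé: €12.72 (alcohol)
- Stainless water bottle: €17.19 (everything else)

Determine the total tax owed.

Travel guide €15.87: books and periodicals → 7.5% + 2.25% city = 9.75% → €1.547325
Picture frame (8x10) €16.14: everything else → 9.25% + 1% city = 10.25% → €1.65435
Bottle of rosé €12.72: alcohol → 9.5% + 3% city = 12.5% → €1.59
Stainless water bottle €17.19: everything else → 9.25% + 1% city = 10.25% → €1.761975
Unrounded tax sum = €6.55365 → €6.55

€6.55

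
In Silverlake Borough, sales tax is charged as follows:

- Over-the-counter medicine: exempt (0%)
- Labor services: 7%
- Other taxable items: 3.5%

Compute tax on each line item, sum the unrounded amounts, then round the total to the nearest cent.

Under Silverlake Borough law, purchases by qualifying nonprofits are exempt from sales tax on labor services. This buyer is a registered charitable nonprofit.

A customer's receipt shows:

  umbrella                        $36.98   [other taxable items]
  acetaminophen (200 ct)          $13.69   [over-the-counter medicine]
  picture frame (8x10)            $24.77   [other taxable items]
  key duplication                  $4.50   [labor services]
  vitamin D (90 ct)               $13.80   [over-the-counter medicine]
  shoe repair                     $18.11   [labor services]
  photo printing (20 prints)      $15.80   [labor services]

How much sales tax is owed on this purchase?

$2.16

Umbrella $36.98: other taxable items → 3.5% → $1.2943
Acetaminophen (200 ct) $13.69: over-the-counter medicine → 0% → $0.00
Picture frame (8x10) $24.77: other taxable items → 3.5% → $0.86695
Key duplication $4.50: labor services, buyer-exempt → 0% → $0.00
Vitamin D (90 ct) $13.80: over-the-counter medicine → 0% → $0.00
Shoe repair $18.11: labor services, buyer-exempt → 0% → $0.00
Photo printing (20 prints) $15.80: labor services, buyer-exempt → 0% → $0.00
Unrounded tax sum = $2.16125 → $2.16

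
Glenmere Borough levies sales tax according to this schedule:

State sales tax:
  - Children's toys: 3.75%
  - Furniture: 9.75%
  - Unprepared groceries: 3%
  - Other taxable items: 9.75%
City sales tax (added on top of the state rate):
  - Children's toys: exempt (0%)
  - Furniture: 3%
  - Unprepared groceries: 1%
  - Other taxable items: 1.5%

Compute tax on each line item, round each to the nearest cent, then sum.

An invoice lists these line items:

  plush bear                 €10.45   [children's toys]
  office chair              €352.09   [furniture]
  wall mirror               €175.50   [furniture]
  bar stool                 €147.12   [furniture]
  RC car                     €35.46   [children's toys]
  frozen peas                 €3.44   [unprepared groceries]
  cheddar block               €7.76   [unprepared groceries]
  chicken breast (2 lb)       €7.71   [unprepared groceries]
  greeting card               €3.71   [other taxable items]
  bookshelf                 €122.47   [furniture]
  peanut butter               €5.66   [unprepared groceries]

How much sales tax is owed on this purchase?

€104.77

Plush bear €10.45: children's toys → 3.75% + 0% city = 3.75% → €0.39
Office chair €352.09: furniture → 9.75% + 3% city = 12.75% → €44.89
Wall mirror €175.50: furniture → 9.75% + 3% city = 12.75% → €22.38
Bar stool €147.12: furniture → 9.75% + 3% city = 12.75% → €18.76
RC car €35.46: children's toys → 3.75% + 0% city = 3.75% → €1.33
Frozen peas €3.44: unprepared groceries → 3% + 1% city = 4% → €0.14
Cheddar block €7.76: unprepared groceries → 3% + 1% city = 4% → €0.31
Chicken breast (2 lb) €7.71: unprepared groceries → 3% + 1% city = 4% → €0.31
Greeting card €3.71: other taxable items → 9.75% + 1.5% city = 11.25% → €0.42
Bookshelf €122.47: furniture → 9.75% + 3% city = 12.75% → €15.61
Peanut butter €5.66: unprepared groceries → 3% + 1% city = 4% → €0.23
Total tax = €0.39 + €44.89 + €22.38 + €18.76 + €1.33 + €0.14 + €0.31 + €0.31 + €0.42 + €15.61 + €0.23 = €104.77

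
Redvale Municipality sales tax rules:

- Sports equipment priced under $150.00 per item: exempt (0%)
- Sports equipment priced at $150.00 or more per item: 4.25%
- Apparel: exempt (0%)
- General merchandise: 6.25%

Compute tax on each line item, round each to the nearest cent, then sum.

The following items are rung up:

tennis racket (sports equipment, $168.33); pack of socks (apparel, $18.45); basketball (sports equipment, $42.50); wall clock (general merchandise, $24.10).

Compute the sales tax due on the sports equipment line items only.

Tennis racket $168.33: sports equipment, $150.00 or more → 4.25% → $7.15
Basketball $42.50: sports equipment, under $150.00 → 0% → $0.00
Tax on sports equipment = $7.15 + $0.00 = $7.15

$7.15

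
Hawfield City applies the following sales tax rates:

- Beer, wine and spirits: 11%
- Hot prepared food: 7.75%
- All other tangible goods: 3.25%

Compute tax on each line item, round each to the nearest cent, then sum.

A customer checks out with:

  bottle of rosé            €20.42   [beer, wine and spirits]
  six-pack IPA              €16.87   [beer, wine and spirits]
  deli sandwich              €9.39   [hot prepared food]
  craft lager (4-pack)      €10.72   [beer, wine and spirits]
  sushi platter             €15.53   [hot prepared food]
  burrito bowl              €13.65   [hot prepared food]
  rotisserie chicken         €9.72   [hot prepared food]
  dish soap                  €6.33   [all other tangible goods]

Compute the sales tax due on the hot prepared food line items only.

€3.74

Deli sandwich €9.39: hot prepared food → 7.75% → €0.73
Sushi platter €15.53: hot prepared food → 7.75% → €1.20
Burrito bowl €13.65: hot prepared food → 7.75% → €1.06
Rotisserie chicken €9.72: hot prepared food → 7.75% → €0.75
Tax on hot prepared food = €0.73 + €1.20 + €1.06 + €0.75 = €3.74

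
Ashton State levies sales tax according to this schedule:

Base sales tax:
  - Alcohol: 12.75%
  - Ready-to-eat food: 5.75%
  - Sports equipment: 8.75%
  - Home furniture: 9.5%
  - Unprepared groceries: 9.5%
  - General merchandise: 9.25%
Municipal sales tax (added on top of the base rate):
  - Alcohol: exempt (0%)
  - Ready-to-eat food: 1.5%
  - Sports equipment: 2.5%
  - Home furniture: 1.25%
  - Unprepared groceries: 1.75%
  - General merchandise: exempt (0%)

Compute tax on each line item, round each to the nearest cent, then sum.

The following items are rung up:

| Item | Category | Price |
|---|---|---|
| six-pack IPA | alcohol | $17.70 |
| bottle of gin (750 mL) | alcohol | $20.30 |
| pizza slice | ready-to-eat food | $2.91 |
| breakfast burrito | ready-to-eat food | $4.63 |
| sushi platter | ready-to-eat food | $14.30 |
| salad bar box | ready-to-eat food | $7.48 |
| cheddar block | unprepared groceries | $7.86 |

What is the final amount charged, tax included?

Six-pack IPA $17.70: alcohol → 12.75% + 0% municipal = 12.75% → $2.26
Bottle of gin (750 mL) $20.30: alcohol → 12.75% + 0% municipal = 12.75% → $2.59
Pizza slice $2.91: ready-to-eat food → 5.75% + 1.5% municipal = 7.25% → $0.21
Breakfast burrito $4.63: ready-to-eat food → 5.75% + 1.5% municipal = 7.25% → $0.34
Sushi platter $14.30: ready-to-eat food → 5.75% + 1.5% municipal = 7.25% → $1.04
Salad bar box $7.48: ready-to-eat food → 5.75% + 1.5% municipal = 7.25% → $0.54
Cheddar block $7.86: unprepared groceries → 9.5% + 1.75% municipal = 11.25% → $0.88
Subtotal = $75.18; tax = $7.86; total due = $83.04

$83.04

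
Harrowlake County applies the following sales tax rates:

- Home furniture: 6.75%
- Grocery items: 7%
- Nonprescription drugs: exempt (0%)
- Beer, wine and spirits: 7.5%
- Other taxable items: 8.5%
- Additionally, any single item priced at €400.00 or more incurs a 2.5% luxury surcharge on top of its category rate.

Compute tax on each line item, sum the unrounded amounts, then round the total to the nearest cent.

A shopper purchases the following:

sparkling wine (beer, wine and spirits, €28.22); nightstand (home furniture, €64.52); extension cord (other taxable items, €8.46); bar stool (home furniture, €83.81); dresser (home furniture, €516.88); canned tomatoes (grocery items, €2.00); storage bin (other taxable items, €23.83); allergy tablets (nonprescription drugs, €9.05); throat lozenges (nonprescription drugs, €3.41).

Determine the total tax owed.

€62.82

Sparkling wine €28.22: beer, wine and spirits → 7.5% → €2.1165
Nightstand €64.52: home furniture → 6.75% → €4.3551
Extension cord €8.46: other taxable items → 8.5% → €0.7191
Bar stool €83.81: home furniture → 6.75% → €5.657175
Dresser €516.88: home furniture → 6.75% + 2.5% surcharge = 9.25% → €47.8114
Canned tomatoes €2.00: grocery items → 7% → €0.14
Storage bin €23.83: other taxable items → 8.5% → €2.02555
Allergy tablets €9.05: nonprescription drugs → 0% → €0.00
Throat lozenges €3.41: nonprescription drugs → 0% → €0.00
Unrounded tax sum = €62.824825 → €62.82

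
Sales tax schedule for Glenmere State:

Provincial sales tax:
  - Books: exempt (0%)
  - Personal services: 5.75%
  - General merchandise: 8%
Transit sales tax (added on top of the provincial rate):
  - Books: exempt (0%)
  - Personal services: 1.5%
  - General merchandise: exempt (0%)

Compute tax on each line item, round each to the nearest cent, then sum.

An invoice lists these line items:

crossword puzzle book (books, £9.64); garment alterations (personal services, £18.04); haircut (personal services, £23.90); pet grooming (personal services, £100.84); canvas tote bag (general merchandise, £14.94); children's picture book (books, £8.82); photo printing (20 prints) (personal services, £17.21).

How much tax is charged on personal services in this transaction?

Garment alterations £18.04: personal services → 5.75% + 1.5% transit = 7.25% → £1.31
Haircut £23.90: personal services → 5.75% + 1.5% transit = 7.25% → £1.73
Pet grooming £100.84: personal services → 5.75% + 1.5% transit = 7.25% → £7.31
Photo printing (20 prints) £17.21: personal services → 5.75% + 1.5% transit = 7.25% → £1.25
Tax on personal services = £1.31 + £1.73 + £7.31 + £1.25 = £11.60

£11.60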